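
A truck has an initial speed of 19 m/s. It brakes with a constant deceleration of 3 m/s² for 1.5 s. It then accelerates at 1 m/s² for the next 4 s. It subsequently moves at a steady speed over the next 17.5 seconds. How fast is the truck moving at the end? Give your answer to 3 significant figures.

18.5 m/s

Phase 1 (decelerating): v₀ = 19.0 m/s, a = -3 m/s².
v = v₀ + at = 19.0 + (-3)(1.5) = 14.5 m/s
Δx = v₀t + ½at² = 19.0·1.5 + 0.5·-3·1.5² = 25.1 m

Phase 2 (accelerating): v₀ = 14.5 m/s, a = 1 m/s².
v = v₀ + at = 14.5 + (1)(4) = 18.5 m/s
Δx = v₀t + ½at² = 14.5·4 + 0.5·1·4² = 66.0 m

Phase 3 (constant speed): v₀ = 18.5 m/s, a = 0 m/s².
v = v₀ + at = 18.5 + (0)(17.5) = 18.5 m/s
Δx = v₀t + ½at² = 18.5·17.5 + 0.5·0·17.5² = 324 m
Final speed = 18.5 m/s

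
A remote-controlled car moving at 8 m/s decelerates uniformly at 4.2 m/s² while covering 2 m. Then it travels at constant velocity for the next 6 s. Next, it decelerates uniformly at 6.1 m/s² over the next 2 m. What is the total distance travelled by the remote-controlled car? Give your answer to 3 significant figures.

45.2 m

Phase 1 (decelerating): v₀ = 8.00 m/s, a = -4.2 m/s².
v² = v₀² + 2aΔx = 8.00² + 2·-4.2·2 = 47.2 → v = 6.87 m/s
t = (v − v₀)/a = (6.87 − 8.00)/-4.2 = 0.269 s

Phase 2 (constant speed): v₀ = 6.87 m/s, a = 0 m/s².
v = v₀ + at = 6.87 + (0)(6) = 6.87 m/s
Δx = v₀t + ½at² = 6.87·6 + 0.5·0·6² = 41.2 m

Phase 3 (decelerating): v₀ = 6.87 m/s, a = -6.1 m/s².
v² = v₀² + 2aΔx = 6.87² + 2·-6.1·2 = 22.8 → v = 4.77 m/s
t = (v − v₀)/a = (4.77 − 6.87)/-6.1 = 0.343 s
Total distance = 2.00 + 41.2 + 2.00 = 45.2 m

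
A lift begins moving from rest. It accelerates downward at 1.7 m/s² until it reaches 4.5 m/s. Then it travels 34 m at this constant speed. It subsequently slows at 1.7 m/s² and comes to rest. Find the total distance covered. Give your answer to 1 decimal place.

Phase 1 (accelerating): v₀ = 0 m/s, a = 1.7 m/s².
v = v₀ + at → t = (4.5 − 0) / 1.7 = 2.65 s
v² = v₀² + 2aΔx → Δx = (4.5² − 0²)/(2·1.7) = 5.96 m

Phase 2 (constant speed): v₀ = 4.50 m/s, a = 0 m/s².
Constant speed: t = d/v = 34/4.50 = 7.56 s

Phase 3 (decelerating): v₀ = 4.50 m/s, a = -1.7 m/s².
v = v₀ + at → t = (0 − 4.50) / -1.7 = 2.65 s
v² = v₀² + 2aΔx → Δx = (0² − 4.50²)/(2·-1.7) = 5.96 m
Total distance = 5.96 + 34.0 + 5.96 = 45.9 m

45.9 m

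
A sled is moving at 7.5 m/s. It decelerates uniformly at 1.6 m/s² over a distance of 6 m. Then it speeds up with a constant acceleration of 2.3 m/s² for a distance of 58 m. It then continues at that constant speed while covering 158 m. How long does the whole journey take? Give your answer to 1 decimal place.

14.9 s

Phase 1 (decelerating): v₀ = 7.50 m/s, a = -1.6 m/s².
v² = v₀² + 2aΔx = 7.50² + 2·-1.6·6 = 37.0 → v = 6.09 m/s
t = (v − v₀)/a = (6.09 − 7.50)/-1.6 = 0.883 s

Phase 2 (accelerating): v₀ = 6.09 m/s, a = 2.3 m/s².
v² = v₀² + 2aΔx = 6.09² + 2·2.3·58 = 304 → v = 17.4 m/s
t = (v − v₀)/a = (17.4 − 6.09)/2.3 = 4.93 s

Phase 3 (constant speed): v₀ = 17.4 m/s, a = 0 m/s².
Constant speed: t = d/v = 158/17.4 = 9.06 s
Total time = 0.883 + 4.93 + 9.06 = 14.9 s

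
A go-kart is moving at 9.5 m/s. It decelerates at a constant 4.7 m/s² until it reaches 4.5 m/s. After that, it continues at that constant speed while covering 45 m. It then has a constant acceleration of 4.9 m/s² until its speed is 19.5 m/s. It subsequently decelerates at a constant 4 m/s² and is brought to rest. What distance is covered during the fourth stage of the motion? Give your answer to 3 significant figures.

47.5 m

Phase 1 (decelerating): v₀ = 9.50 m/s, a = -4.7 m/s².
v = v₀ + at → t = (4.5 − 9.50) / -4.7 = 1.06 s
v² = v₀² + 2aΔx → Δx = (4.5² − 9.50²)/(2·-4.7) = 7.45 m

Phase 2 (constant speed): v₀ = 4.50 m/s, a = 0 m/s².
Constant speed: t = d/v = 45/4.50 = 10.0 s

Phase 3 (accelerating): v₀ = 4.50 m/s, a = 4.9 m/s².
v = v₀ + at → t = (19.5 − 4.50) / 4.9 = 3.06 s
v² = v₀² + 2aΔx → Δx = (19.5² − 4.50²)/(2·4.9) = 36.7 m

Phase 4 (decelerating): v₀ = 19.5 m/s, a = -4 m/s².
v = v₀ + at → t = (0 − 19.5) / -4 = 4.88 s
v² = v₀² + 2aΔx → Δx = (0² − 19.5²)/(2·-4) = 47.5 m
Distance in phase 4 = 47.5 m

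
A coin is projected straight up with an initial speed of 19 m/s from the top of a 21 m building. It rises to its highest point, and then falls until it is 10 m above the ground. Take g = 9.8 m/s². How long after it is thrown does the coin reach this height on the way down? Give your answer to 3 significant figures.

4.39 s

Phase 1 (rising): v₀ = 19.0 m/s, a = -9.8 m/s².
v = v₀ + at → t = (0 − 19.0) / -9.8 = 1.94 s
v² = v₀² + 2aΔx → Δx = (0² − 19.0²)/(2·-9.8) = 18.4 m

Phase 2 (falling): v₀ = 0 m/s, a = -9.8 m/s².
Falls 29.4 m from rest: t = √(2·29.4/9.8) = 2.45 s; v = g·t = 24.0 m/s.
Total time = 1.94 + 2.45 = 4.39 s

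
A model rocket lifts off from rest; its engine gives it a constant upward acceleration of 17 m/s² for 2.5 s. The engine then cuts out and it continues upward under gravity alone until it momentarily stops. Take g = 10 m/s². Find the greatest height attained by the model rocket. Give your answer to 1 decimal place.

143.4 m

Phase 1 (powered ascent): v₀ = 0 m/s, a = 17 m/s².
v = v₀ + at = 0 + (17)(2.5) = 42.5 m/s
Δx = v₀t + ½at² = 0·2.5 + 0.5·17·2.5² = 53.1 m

Phase 2 (coasting upward): v₀ = 42.5 m/s, a = -10 m/s².
v = v₀ + at → t = (0 − 42.5) / -10 = 4.25 s
v² = v₀² + 2aΔx → Δx = (0² − 42.5²)/(2·-10) = 90.3 m
Maximum height = 53.1 + 90.3 = 143 m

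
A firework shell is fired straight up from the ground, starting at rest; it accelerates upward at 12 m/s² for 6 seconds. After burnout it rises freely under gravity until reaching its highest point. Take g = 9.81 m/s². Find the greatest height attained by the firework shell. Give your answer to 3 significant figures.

480 m

Phase 1 (powered ascent): v₀ = 0 m/s, a = 12 m/s².
v = v₀ + at = 0 + (12)(6) = 72.0 m/s
Δx = v₀t + ½at² = 0·6 + 0.5·12·6² = 216 m

Phase 2 (coasting upward): v₀ = 72.0 m/s, a = -9.81 m/s².
v = v₀ + at → t = (0 − 72.0) / -9.81 = 7.34 s
v² = v₀² + 2aΔx → Δx = (0² − 72.0²)/(2·-9.81) = 264 m
Maximum height = 216 + 264 = 480 m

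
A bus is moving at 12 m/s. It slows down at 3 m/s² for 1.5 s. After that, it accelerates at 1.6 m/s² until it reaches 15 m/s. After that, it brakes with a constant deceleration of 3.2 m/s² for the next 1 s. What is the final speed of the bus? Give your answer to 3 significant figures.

Phase 1 (decelerating): v₀ = 12.0 m/s, a = -3 m/s².
v = v₀ + at = 12.0 + (-3)(1.5) = 7.50 m/s
Δx = v₀t + ½at² = 12.0·1.5 + 0.5·-3·1.5² = 14.6 m

Phase 2 (accelerating): v₀ = 7.50 m/s, a = 1.6 m/s².
v = v₀ + at → t = (15 − 7.50) / 1.6 = 4.69 s
v² = v₀² + 2aΔx → Δx = (15² − 7.50²)/(2·1.6) = 52.7 m

Phase 3 (decelerating): v₀ = 15.0 m/s, a = -3.2 m/s².
v = v₀ + at = 15.0 + (-3.2)(1) = 11.8 m/s
Δx = v₀t + ½at² = 15.0·1 + 0.5·-3.2·1² = 13.4 m
Final speed = 11.8 m/s

11.8 m/s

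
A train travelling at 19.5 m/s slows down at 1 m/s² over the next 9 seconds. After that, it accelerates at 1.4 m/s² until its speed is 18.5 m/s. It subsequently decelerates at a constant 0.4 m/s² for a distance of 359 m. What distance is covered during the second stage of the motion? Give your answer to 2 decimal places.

Phase 1 (decelerating): v₀ = 19.5 m/s, a = -1 m/s².
v = v₀ + at = 19.5 + (-1)(9) = 10.5 m/s
Δx = v₀t + ½at² = 19.5·9 + 0.5·-1·9² = 135 m

Phase 2 (accelerating): v₀ = 10.5 m/s, a = 1.4 m/s².
v = v₀ + at → t = (18.5 − 10.5) / 1.4 = 5.71 s
v² = v₀² + 2aΔx → Δx = (18.5² − 10.5²)/(2·1.4) = 82.9 m
Distance in phase 2 = 82.9 m

82.86 m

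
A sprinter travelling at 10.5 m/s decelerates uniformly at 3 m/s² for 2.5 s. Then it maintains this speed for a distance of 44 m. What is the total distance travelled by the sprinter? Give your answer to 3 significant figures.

Phase 1 (decelerating): v₀ = 10.5 m/s, a = -3 m/s².
v = v₀ + at = 10.5 + (-3)(2.5) = 3.00 m/s
Δx = v₀t + ½at² = 10.5·2.5 + 0.5·-3·2.5² = 16.9 m

Phase 2 (constant speed): v₀ = 3.00 m/s, a = 0 m/s².
Constant speed: t = d/v = 44/3.00 = 14.7 s
Total distance = 16.9 + 44.0 = 60.9 m

60.9 m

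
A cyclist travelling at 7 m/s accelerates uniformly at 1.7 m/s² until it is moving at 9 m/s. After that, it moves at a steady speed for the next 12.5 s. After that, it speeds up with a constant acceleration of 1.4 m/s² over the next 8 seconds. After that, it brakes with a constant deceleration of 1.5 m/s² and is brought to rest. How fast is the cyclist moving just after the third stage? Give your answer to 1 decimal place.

Phase 1 (accelerating): v₀ = 7.00 m/s, a = 1.7 m/s².
v = v₀ + at → t = (9 − 7.00) / 1.7 = 1.18 s
v² = v₀² + 2aΔx → Δx = (9² − 7.00²)/(2·1.7) = 9.41 m

Phase 2 (constant speed): v₀ = 9.00 m/s, a = 0 m/s².
v = v₀ + at = 9.00 + (0)(12.5) = 9.00 m/s
Δx = v₀t + ½at² = 9.00·12.5 + 0.5·0·12.5² = 112 m

Phase 3 (accelerating): v₀ = 9.00 m/s, a = 1.4 m/s².
v = v₀ + at = 9.00 + (1.4)(8) = 20.2 m/s
Δx = v₀t + ½at² = 9.00·8 + 0.5·1.4·8² = 117 m
Speed at end of phase 3 = 20.2 m/s

20.2 m/s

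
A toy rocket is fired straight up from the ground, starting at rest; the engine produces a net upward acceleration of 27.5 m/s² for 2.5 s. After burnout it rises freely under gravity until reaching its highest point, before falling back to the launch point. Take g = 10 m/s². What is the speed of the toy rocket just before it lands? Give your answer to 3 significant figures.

Phase 1 (powered ascent): v₀ = 0 m/s, a = 27.5 m/s².
v = v₀ + at = 0 + (27.5)(2.5) = 68.8 m/s
Δx = v₀t + ½at² = 0·2.5 + 0.5·27.5·2.5² = 85.9 m

Phase 2 (coasting upward): v₀ = 68.8 m/s, a = -10 m/s².
v = v₀ + at → t = (0 − 68.8) / -10 = 6.88 s
v² = v₀² + 2aΔx → Δx = (0² − 68.8²)/(2·-10) = 236 m

Phase 3 (free fall): v₀ = 0 m/s, a = -10 m/s².
Falls 322 m from rest: t = √(2·322/10) = 8.03 s; v = g·t = 80.3 m/s.
Impact speed = 80.3 m/s

80.3 m/s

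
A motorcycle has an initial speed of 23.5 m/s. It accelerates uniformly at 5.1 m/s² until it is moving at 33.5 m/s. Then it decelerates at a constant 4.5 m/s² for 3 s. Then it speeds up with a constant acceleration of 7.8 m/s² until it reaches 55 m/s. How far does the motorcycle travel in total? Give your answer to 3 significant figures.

304 m

Phase 1 (accelerating): v₀ = 23.5 m/s, a = 5.1 m/s².
v = v₀ + at → t = (33.5 − 23.5) / 5.1 = 1.96 s
v² = v₀² + 2aΔx → Δx = (33.5² − 23.5²)/(2·5.1) = 55.9 m

Phase 2 (decelerating): v₀ = 33.5 m/s, a = -4.5 m/s².
v = v₀ + at = 33.5 + (-4.5)(3) = 20.0 m/s
Δx = v₀t + ½at² = 33.5·3 + 0.5·-4.5·3² = 80.2 m

Phase 3 (accelerating): v₀ = 20.0 m/s, a = 7.8 m/s².
v = v₀ + at → t = (55 − 20.0) / 7.8 = 4.49 s
v² = v₀² + 2aΔx → Δx = (55² − 20.0²)/(2·7.8) = 168 m
Total distance = 55.9 + 80.2 + 168 = 304 m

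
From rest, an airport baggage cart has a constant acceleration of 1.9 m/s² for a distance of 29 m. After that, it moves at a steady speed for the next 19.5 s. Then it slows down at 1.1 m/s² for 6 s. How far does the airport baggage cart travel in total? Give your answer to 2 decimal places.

Phase 1 (accelerating): v₀ = 0 m/s, a = 1.9 m/s².
v² = v₀² + 2aΔx = 0² + 2·1.9·29 = 110 → v = 10.5 m/s
t = (v − v₀)/a = (10.5 − 0)/1.9 = 5.53 s

Phase 2 (constant speed): v₀ = 10.5 m/s, a = 0 m/s².
v = v₀ + at = 10.5 + (0)(19.5) = 10.5 m/s
Δx = v₀t + ½at² = 10.5·19.5 + 0.5·0·19.5² = 205 m

Phase 3 (decelerating): v₀ = 10.5 m/s, a = -1.1 m/s².
v = v₀ + at = 10.5 + (-1.1)(6) = 3.90 m/s
Δx = v₀t + ½at² = 10.5·6 + 0.5·-1.1·6² = 43.2 m
Total distance = 29.0 + 205 + 43.2 = 277 m

276.89 m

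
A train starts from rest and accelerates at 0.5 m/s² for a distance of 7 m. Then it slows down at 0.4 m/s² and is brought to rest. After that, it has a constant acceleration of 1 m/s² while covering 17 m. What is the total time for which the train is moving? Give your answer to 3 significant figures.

Phase 1 (accelerating): v₀ = 0 m/s, a = 0.5 m/s².
v² = v₀² + 2aΔx = 0² + 2·0.5·7 = 7.00 → v = 2.65 m/s
t = (v − v₀)/a = (2.65 − 0)/0.5 = 5.29 s

Phase 2 (decelerating): v₀ = 2.65 m/s, a = -0.4 m/s².
v = v₀ + at → t = (0 − 2.65) / -0.4 = 6.61 s
v² = v₀² + 2aΔx → Δx = (0² − 2.65²)/(2·-0.4) = 8.75 m

Phase 3 (accelerating): v₀ = 0 m/s, a = 1 m/s².
v² = v₀² + 2aΔx = 0² + 2·1·17 = 34.0 → v = 5.83 m/s
t = (v − v₀)/a = (5.83 − 0)/1 = 5.83 s
Total time = 5.29 + 6.61 + 5.83 = 17.7 s

17.7 s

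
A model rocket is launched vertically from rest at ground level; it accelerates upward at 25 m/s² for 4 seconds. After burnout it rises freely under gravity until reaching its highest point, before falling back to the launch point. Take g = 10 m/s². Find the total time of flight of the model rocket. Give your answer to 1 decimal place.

Phase 1 (powered ascent): v₀ = 0 m/s, a = 25 m/s².
v = v₀ + at = 0 + (25)(4) = 100 m/s
Δx = v₀t + ½at² = 0·4 + 0.5·25·4² = 200 m

Phase 2 (coasting upward): v₀ = 100 m/s, a = -10 m/s².
v = v₀ + at → t = (0 − 100) / -10 = 10.0 s
v² = v₀² + 2aΔx → Δx = (0² − 100²)/(2·-10) = 500 m

Phase 3 (free fall): v₀ = 0 m/s, a = -10 m/s².
Falls 700 m from rest: t = √(2·700/10) = 11.8 s; v = g·t = 118 m/s.
Total time = 4.00 + 10.0 + 11.8 = 25.8 s

25.8 s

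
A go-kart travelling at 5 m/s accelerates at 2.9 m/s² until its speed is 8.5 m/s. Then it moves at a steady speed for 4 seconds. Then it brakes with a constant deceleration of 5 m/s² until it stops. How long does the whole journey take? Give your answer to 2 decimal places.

6.91 s

Phase 1 (accelerating): v₀ = 5.00 m/s, a = 2.9 m/s².
v = v₀ + at → t = (8.5 − 5.00) / 2.9 = 1.21 s
v² = v₀² + 2aΔx → Δx = (8.5² − 5.00²)/(2·2.9) = 8.15 m

Phase 2 (constant speed): v₀ = 8.50 m/s, a = 0 m/s².
v = v₀ + at = 8.50 + (0)(4) = 8.50 m/s
Δx = v₀t + ½at² = 8.50·4 + 0.5·0·4² = 34.0 m

Phase 3 (decelerating): v₀ = 8.50 m/s, a = -5 m/s².
v = v₀ + at → t = (0 − 8.50) / -5 = 1.70 s
v² = v₀² + 2aΔx → Δx = (0² − 8.50²)/(2·-5) = 7.22 m
Total time = 1.21 + 4.00 + 1.70 = 6.91 s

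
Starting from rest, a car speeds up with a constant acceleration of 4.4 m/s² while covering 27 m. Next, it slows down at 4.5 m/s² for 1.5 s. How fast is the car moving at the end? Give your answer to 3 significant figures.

8.66 m/s

Phase 1 (accelerating): v₀ = 0 m/s, a = 4.4 m/s².
v² = v₀² + 2aΔx = 0² + 2·4.4·27 = 238 → v = 15.4 m/s
t = (v − v₀)/a = (15.4 − 0)/4.4 = 3.50 s

Phase 2 (decelerating): v₀ = 15.4 m/s, a = -4.5 m/s².
v = v₀ + at = 15.4 + (-4.5)(1.5) = 8.66 m/s
Δx = v₀t + ½at² = 15.4·1.5 + 0.5·-4.5·1.5² = 18.1 m
Final speed = 8.66 m/s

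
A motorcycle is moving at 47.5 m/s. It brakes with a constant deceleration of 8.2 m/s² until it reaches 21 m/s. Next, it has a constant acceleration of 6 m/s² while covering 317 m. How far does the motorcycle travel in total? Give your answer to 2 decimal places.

427.69 m

Phase 1 (decelerating): v₀ = 47.5 m/s, a = -8.2 m/s².
v = v₀ + at → t = (21 − 47.5) / -8.2 = 3.23 s
v² = v₀² + 2aΔx → Δx = (21² − 47.5²)/(2·-8.2) = 111 m

Phase 2 (accelerating): v₀ = 21.0 m/s, a = 6 m/s².
v² = v₀² + 2aΔx = 21.0² + 2·6·317 = 4240 → v = 65.2 m/s
t = (v − v₀)/a = (65.2 − 21.0)/6 = 7.36 s
Total distance = 111 + 317 = 428 m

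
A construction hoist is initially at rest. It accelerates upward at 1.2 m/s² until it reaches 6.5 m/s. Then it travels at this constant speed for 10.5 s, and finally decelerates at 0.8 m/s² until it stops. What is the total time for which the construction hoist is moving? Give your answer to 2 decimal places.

Phase 1 (accelerating): v₀ = 0 m/s, a = 1.2 m/s².
v = v₀ + at → t = (6.5 − 0) / 1.2 = 5.42 s
v² = v₀² + 2aΔx → Δx = (6.5² − 0²)/(2·1.2) = 17.6 m

Phase 2 (constant speed): v₀ = 6.50 m/s, a = 0 m/s².
v = v₀ + at = 6.50 + (0)(10.5) = 6.50 m/s
Δx = v₀t + ½at² = 6.50·10.5 + 0.5·0·10.5² = 68.2 m

Phase 3 (decelerating): v₀ = 6.50 m/s, a = -0.8 m/s².
v = v₀ + at → t = (0 − 6.50) / -0.8 = 8.12 s
v² = v₀² + 2aΔx → Δx = (0² − 6.50²)/(2·-0.8) = 26.4 m
Total time = 5.42 + 10.5 + 8.12 = 24.0 s

24.04 s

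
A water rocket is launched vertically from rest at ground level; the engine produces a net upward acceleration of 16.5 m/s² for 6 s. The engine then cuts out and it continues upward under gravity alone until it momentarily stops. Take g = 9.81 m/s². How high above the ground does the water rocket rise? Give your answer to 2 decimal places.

Phase 1 (powered ascent): v₀ = 0 m/s, a = 16.5 m/s².
v = v₀ + at = 0 + (16.5)(6) = 99.0 m/s
Δx = v₀t + ½at² = 0·6 + 0.5·16.5·6² = 297 m

Phase 2 (coasting upward): v₀ = 99.0 m/s, a = -9.81 m/s².
v = v₀ + at → t = (0 − 99.0) / -9.81 = 10.1 s
v² = v₀² + 2aΔx → Δx = (0² − 99.0²)/(2·-9.81) = 500 m
Maximum height = 297 + 500 = 797 m

796.54 m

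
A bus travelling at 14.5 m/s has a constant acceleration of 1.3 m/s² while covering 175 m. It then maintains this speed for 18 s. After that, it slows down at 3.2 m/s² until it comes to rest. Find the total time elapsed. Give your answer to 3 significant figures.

Phase 1 (accelerating): v₀ = 14.5 m/s, a = 1.3 m/s².
v² = v₀² + 2aΔx = 14.5² + 2·1.3·175 = 665 → v = 25.8 m/s
t = (v − v₀)/a = (25.8 − 14.5)/1.3 = 8.69 s

Phase 2 (constant speed): v₀ = 25.8 m/s, a = 0 m/s².
v = v₀ + at = 25.8 + (0)(18) = 25.8 m/s
Δx = v₀t + ½at² = 25.8·18 + 0.5·0·18² = 464 m

Phase 3 (decelerating): v₀ = 25.8 m/s, a = -3.2 m/s².
v = v₀ + at → t = (0 − 25.8) / -3.2 = 8.06 s
v² = v₀² + 2aΔx → Δx = (0² − 25.8²)/(2·-3.2) = 104 m
Total time = 8.69 + 18.0 + 8.06 = 34.7 s

34.7 s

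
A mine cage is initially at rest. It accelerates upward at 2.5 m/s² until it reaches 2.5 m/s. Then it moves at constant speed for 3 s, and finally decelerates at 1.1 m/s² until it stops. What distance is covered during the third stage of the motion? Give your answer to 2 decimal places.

2.84 m

Phase 1 (accelerating): v₀ = 0 m/s, a = 2.5 m/s².
v = v₀ + at → t = (2.5 − 0) / 2.5 = 1.00 s
v² = v₀² + 2aΔx → Δx = (2.5² − 0²)/(2·2.5) = 1.25 m

Phase 2 (constant speed): v₀ = 2.50 m/s, a = 0 m/s².
v = v₀ + at = 2.50 + (0)(3) = 2.50 m/s
Δx = v₀t + ½at² = 2.50·3 + 0.5·0·3² = 7.50 m

Phase 3 (decelerating): v₀ = 2.50 m/s, a = -1.1 m/s².
v = v₀ + at → t = (0 − 2.50) / -1.1 = 2.27 s
v² = v₀² + 2aΔx → Δx = (0² − 2.50²)/(2·-1.1) = 2.84 m
Distance in phase 3 = 2.84 m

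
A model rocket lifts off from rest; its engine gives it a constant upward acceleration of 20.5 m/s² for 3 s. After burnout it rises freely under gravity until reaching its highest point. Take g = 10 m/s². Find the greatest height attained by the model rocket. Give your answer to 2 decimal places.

Phase 1 (powered ascent): v₀ = 0 m/s, a = 20.5 m/s².
v = v₀ + at = 0 + (20.5)(3) = 61.5 m/s
Δx = v₀t + ½at² = 0·3 + 0.5·20.5·3² = 92.2 m

Phase 2 (coasting upward): v₀ = 61.5 m/s, a = -10 m/s².
v = v₀ + at → t = (0 − 61.5) / -10 = 6.15 s
v² = v₀² + 2aΔx → Δx = (0² − 61.5²)/(2·-10) = 189 m
Maximum height = 92.2 + 189 = 281 m

281.36 m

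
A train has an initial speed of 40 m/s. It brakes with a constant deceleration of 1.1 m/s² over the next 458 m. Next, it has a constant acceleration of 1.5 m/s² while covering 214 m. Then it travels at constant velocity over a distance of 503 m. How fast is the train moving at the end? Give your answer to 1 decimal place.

35.1 m/s

Phase 1 (decelerating): v₀ = 40.0 m/s, a = -1.1 m/s².
v² = v₀² + 2aΔx = 40.0² + 2·-1.1·458 = 592 → v = 24.3 m/s
t = (v − v₀)/a = (24.3 − 40.0)/-1.1 = 14.2 s

Phase 2 (accelerating): v₀ = 24.3 m/s, a = 1.5 m/s².
v² = v₀² + 2aΔx = 24.3² + 2·1.5·214 = 1230 → v = 35.1 m/s
t = (v − v₀)/a = (35.1 − 24.3)/1.5 = 7.20 s

Phase 3 (constant speed): v₀ = 35.1 m/s, a = 0 m/s².
Constant speed: t = d/v = 503/35.1 = 14.3 s
Final speed = 35.1 m/s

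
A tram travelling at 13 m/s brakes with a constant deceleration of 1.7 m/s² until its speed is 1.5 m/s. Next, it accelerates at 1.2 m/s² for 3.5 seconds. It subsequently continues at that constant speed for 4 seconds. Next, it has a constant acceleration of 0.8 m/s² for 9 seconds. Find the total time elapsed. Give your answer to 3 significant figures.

23.3 s

Phase 1 (decelerating): v₀ = 13.0 m/s, a = -1.7 m/s².
v = v₀ + at → t = (1.5 − 13.0) / -1.7 = 6.76 s
v² = v₀² + 2aΔx → Δx = (1.5² − 13.0²)/(2·-1.7) = 49.0 m

Phase 2 (accelerating): v₀ = 1.50 m/s, a = 1.2 m/s².
v = v₀ + at = 1.50 + (1.2)(3.5) = 5.70 m/s
Δx = v₀t + ½at² = 1.50·3.5 + 0.5·1.2·3.5² = 12.6 m

Phase 3 (constant speed): v₀ = 5.70 m/s, a = 0 m/s².
v = v₀ + at = 5.70 + (0)(4) = 5.70 m/s
Δx = v₀t + ½at² = 5.70·4 + 0.5·0·4² = 22.8 m

Phase 4 (accelerating): v₀ = 5.70 m/s, a = 0.8 m/s².
v = v₀ + at = 5.70 + (0.8)(9) = 12.9 m/s
Δx = v₀t + ½at² = 5.70·9 + 0.5·0.8·9² = 83.7 m
Total time = 6.76 + 3.50 + 4.00 + 9.00 = 23.3 s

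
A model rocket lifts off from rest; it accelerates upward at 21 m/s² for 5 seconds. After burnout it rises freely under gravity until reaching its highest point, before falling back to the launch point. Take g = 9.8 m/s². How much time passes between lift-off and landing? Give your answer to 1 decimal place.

Phase 1 (powered ascent): v₀ = 0 m/s, a = 21 m/s².
v = v₀ + at = 0 + (21)(5) = 105 m/s
Δx = v₀t + ½at² = 0·5 + 0.5·21·5² = 262 m

Phase 2 (coasting upward): v₀ = 105 m/s, a = -9.8 m/s².
v = v₀ + at → t = (0 − 105) / -9.8 = 10.7 s
v² = v₀² + 2aΔx → Δx = (0² − 105²)/(2·-9.8) = 562 m

Phase 3 (free fall): v₀ = 0 m/s, a = -9.8 m/s².
Falls 825 m from rest: t = √(2·825/9.8) = 13.0 s; v = g·t = 127 m/s.
Total time = 5.00 + 10.7 + 13.0 = 28.7 s

28.7 s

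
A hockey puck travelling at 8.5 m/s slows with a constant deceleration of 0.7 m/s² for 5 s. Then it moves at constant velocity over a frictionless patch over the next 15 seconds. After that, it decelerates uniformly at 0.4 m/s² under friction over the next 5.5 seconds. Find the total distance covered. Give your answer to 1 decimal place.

130.2 m

Phase 1 (decelerating): v₀ = 8.50 m/s, a = -0.7 m/s².
v = v₀ + at = 8.50 + (-0.7)(5) = 5.00 m/s
Δx = v₀t + ½at² = 8.50·5 + 0.5·-0.7·5² = 33.8 m

Phase 2 (constant speed): v₀ = 5.00 m/s, a = 0 m/s².
v = v₀ + at = 5.00 + (0)(15) = 5.00 m/s
Δx = v₀t + ½at² = 5.00·15 + 0.5·0·15² = 75.0 m

Phase 3 (decelerating): v₀ = 5.00 m/s, a = -0.4 m/s².
v = v₀ + at = 5.00 + (-0.4)(5.5) = 2.80 m/s
Δx = v₀t + ½at² = 5.00·5.5 + 0.5·-0.4·5.5² = 21.4 m
Total distance = 33.8 + 75.0 + 21.4 = 130 m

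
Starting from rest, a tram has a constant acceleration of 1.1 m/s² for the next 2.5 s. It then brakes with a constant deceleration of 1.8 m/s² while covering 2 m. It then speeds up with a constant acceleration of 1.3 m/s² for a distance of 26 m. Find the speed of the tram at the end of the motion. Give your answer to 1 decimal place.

Phase 1 (accelerating): v₀ = 0 m/s, a = 1.1 m/s².
v = v₀ + at = 0 + (1.1)(2.5) = 2.75 m/s
Δx = v₀t + ½at² = 0·2.5 + 0.5·1.1·2.5² = 3.44 m

Phase 2 (decelerating): v₀ = 2.75 m/s, a = -1.8 m/s².
v² = v₀² + 2aΔx = 2.75² + 2·-1.8·2 = 0.362 → v = 0.602 m/s
t = (v − v₀)/a = (0.602 − 2.75)/-1.8 = 1.19 s

Phase 3 (accelerating): v₀ = 0.602 m/s, a = 1.3 m/s².
v² = v₀² + 2aΔx = 0.602² + 2·1.3·26 = 68.0 → v = 8.24 m/s
t = (v − v₀)/a = (8.24 − 0.602)/1.3 = 5.88 s
Final speed = 8.24 m/s

8.2 m/s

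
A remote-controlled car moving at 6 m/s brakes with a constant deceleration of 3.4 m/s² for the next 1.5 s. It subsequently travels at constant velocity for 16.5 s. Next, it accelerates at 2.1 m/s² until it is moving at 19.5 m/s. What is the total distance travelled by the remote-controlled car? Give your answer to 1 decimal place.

Phase 1 (decelerating): v₀ = 6.00 m/s, a = -3.4 m/s².
v = v₀ + at = 6.00 + (-3.4)(1.5) = 0.900 m/s
Δx = v₀t + ½at² = 6.00·1.5 + 0.5·-3.4·1.5² = 5.18 m

Phase 2 (constant speed): v₀ = 0.900 m/s, a = 0 m/s².
v = v₀ + at = 0.900 + (0)(16.5) = 0.900 m/s
Δx = v₀t + ½at² = 0.900·16.5 + 0.5·0·16.5² = 14.9 m

Phase 3 (accelerating): v₀ = 0.900 m/s, a = 2.1 m/s².
v = v₀ + at → t = (19.5 − 0.900) / 2.1 = 8.86 s
v² = v₀² + 2aΔx → Δx = (19.5² − 0.900²)/(2·2.1) = 90.3 m
Total distance = 5.18 + 14.9 + 90.3 = 110 m

110.4 m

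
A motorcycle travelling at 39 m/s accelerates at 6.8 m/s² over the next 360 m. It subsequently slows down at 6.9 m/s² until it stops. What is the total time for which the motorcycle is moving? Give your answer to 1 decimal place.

17.7 s

Phase 1 (accelerating): v₀ = 39.0 m/s, a = 6.8 m/s².
v² = v₀² + 2aΔx = 39.0² + 2·6.8·360 = 6420 → v = 80.1 m/s
t = (v − v₀)/a = (80.1 − 39.0)/6.8 = 6.05 s

Phase 2 (decelerating): v₀ = 80.1 m/s, a = -6.9 m/s².
v = v₀ + at → t = (0 − 80.1) / -6.9 = 11.6 s
v² = v₀² + 2aΔx → Δx = (0² − 80.1²)/(2·-6.9) = 465 m
Total time = 6.05 + 11.6 = 17.7 s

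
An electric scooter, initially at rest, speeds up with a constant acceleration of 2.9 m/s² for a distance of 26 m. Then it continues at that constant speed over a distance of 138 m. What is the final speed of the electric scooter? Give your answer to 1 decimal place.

Phase 1 (accelerating): v₀ = 0 m/s, a = 2.9 m/s².
v² = v₀² + 2aΔx = 0² + 2·2.9·26 = 151 → v = 12.3 m/s
t = (v − v₀)/a = (12.3 − 0)/2.9 = 4.23 s

Phase 2 (constant speed): v₀ = 12.3 m/s, a = 0 m/s².
Constant speed: t = d/v = 138/12.3 = 11.2 s
Final speed = 12.3 m/s

12.3 m/s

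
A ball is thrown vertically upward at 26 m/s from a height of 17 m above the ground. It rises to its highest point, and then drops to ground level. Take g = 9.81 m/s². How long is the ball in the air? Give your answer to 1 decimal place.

Phase 1 (rising): v₀ = 26.0 m/s, a = -9.81 m/s².
v = v₀ + at → t = (0 − 26.0) / -9.81 = 2.65 s
v² = v₀² + 2aΔx → Δx = (0² − 26.0²)/(2·-9.81) = 34.5 m

Phase 2 (falling): v₀ = 0 m/s, a = -9.81 m/s².
Falls 51.5 m from rest: t = √(2·51.5/9.81) = 3.24 s; v = g·t = 31.8 m/s.
Total time = 2.65 + 3.24 = 5.89 s

5.9 s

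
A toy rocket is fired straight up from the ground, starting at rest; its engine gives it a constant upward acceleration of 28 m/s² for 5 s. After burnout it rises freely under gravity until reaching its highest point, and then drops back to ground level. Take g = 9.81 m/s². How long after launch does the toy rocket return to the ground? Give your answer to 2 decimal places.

35.85 s

Phase 1 (powered ascent): v₀ = 0 m/s, a = 28 m/s².
v = v₀ + at = 0 + (28)(5) = 140 m/s
Δx = v₀t + ½at² = 0·5 + 0.5·28·5² = 350 m

Phase 2 (coasting upward): v₀ = 140 m/s, a = -9.81 m/s².
v = v₀ + at → t = (0 − 140) / -9.81 = 14.3 s
v² = v₀² + 2aΔx → Δx = (0² − 140²)/(2·-9.81) = 999 m

Phase 3 (free fall): v₀ = 0 m/s, a = -9.81 m/s².
Falls 1350 m from rest: t = √(2·1350/9.81) = 16.6 s; v = g·t = 163 m/s.
Total time = 5.00 + 14.3 + 16.6 = 35.9 s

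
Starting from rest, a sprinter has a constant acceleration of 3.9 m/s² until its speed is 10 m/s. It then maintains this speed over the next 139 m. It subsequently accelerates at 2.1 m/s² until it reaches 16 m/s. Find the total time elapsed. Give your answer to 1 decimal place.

Phase 1 (accelerating): v₀ = 0 m/s, a = 3.9 m/s².
v = v₀ + at → t = (10 − 0) / 3.9 = 2.56 s
v² = v₀² + 2aΔx → Δx = (10² − 0²)/(2·3.9) = 12.8 m

Phase 2 (constant speed): v₀ = 10.0 m/s, a = 0 m/s².
Constant speed: t = d/v = 139/10.0 = 13.9 s

Phase 3 (accelerating): v₀ = 10.0 m/s, a = 2.1 m/s².
v = v₀ + at → t = (16 − 10.0) / 2.1 = 2.86 s
v² = v₀² + 2aΔx → Δx = (16² − 10.0²)/(2·2.1) = 37.1 m
Total time = 2.56 + 13.9 + 2.86 = 19.3 s

19.3 s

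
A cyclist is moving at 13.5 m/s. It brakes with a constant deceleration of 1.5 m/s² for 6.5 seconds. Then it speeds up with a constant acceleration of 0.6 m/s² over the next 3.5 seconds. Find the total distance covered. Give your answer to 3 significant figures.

Phase 1 (decelerating): v₀ = 13.5 m/s, a = -1.5 m/s².
v = v₀ + at = 13.5 + (-1.5)(6.5) = 3.75 m/s
Δx = v₀t + ½at² = 13.5·6.5 + 0.5·-1.5·6.5² = 56.1 m

Phase 2 (accelerating): v₀ = 3.75 m/s, a = 0.6 m/s².
v = v₀ + at = 3.75 + (0.6)(3.5) = 5.85 m/s
Δx = v₀t + ½at² = 3.75·3.5 + 0.5·0.6·3.5² = 16.8 m
Total distance = 56.1 + 16.8 = 72.9 m

72.9 m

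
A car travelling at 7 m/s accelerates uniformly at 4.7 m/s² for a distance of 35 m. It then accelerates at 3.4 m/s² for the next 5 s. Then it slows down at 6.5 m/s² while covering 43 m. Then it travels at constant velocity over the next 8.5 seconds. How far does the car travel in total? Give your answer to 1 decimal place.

Phase 1 (accelerating): v₀ = 7.00 m/s, a = 4.7 m/s².
v² = v₀² + 2aΔx = 7.00² + 2·4.7·35 = 378 → v = 19.4 m/s
t = (v − v₀)/a = (19.4 − 7.00)/4.7 = 2.65 s

Phase 2 (accelerating): v₀ = 19.4 m/s, a = 3.4 m/s².
v = v₀ + at = 19.4 + (3.4)(5) = 36.4 m/s
Δx = v₀t + ½at² = 19.4·5 + 0.5·3.4·5² = 140 m

Phase 3 (decelerating): v₀ = 36.4 m/s, a = -6.5 m/s².
v² = v₀² + 2aΔx = 36.4² + 2·-6.5·43 = 769 → v = 27.7 m/s
t = (v − v₀)/a = (27.7 − 36.4)/-6.5 = 1.34 s

Phase 4 (constant speed): v₀ = 27.7 m/s, a = 0 m/s².
v = v₀ + at = 27.7 + (0)(8.5) = 27.7 m/s
Δx = v₀t + ½at² = 27.7·8.5 + 0.5·0·8.5² = 236 m
Total distance = 35.0 + 140 + 43.0 + 236 = 453 m

453.4 m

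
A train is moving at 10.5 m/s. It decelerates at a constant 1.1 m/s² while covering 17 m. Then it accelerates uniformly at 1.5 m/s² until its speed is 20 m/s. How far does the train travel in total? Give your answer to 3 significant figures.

Phase 1 (decelerating): v₀ = 10.5 m/s, a = -1.1 m/s².
v² = v₀² + 2aΔx = 10.5² + 2·-1.1·17 = 72.8 → v = 8.54 m/s
t = (v − v₀)/a = (8.54 − 10.5)/-1.1 = 1.79 s

Phase 2 (accelerating): v₀ = 8.54 m/s, a = 1.5 m/s².
v = v₀ + at → t = (20 − 8.54) / 1.5 = 7.64 s
v² = v₀² + 2aΔx → Δx = (20² − 8.54²)/(2·1.5) = 109 m
Total distance = 17.0 + 109 = 126 m

126 m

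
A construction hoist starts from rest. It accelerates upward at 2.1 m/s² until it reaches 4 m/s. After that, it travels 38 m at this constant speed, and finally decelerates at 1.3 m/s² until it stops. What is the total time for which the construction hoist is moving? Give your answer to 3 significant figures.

14.5 s

Phase 1 (accelerating): v₀ = 0 m/s, a = 2.1 m/s².
v = v₀ + at → t = (4 − 0) / 2.1 = 1.90 s
v² = v₀² + 2aΔx → Δx = (4² − 0²)/(2·2.1) = 3.81 m

Phase 2 (constant speed): v₀ = 4.00 m/s, a = 0 m/s².
Constant speed: t = d/v = 38/4.00 = 9.50 s

Phase 3 (decelerating): v₀ = 4.00 m/s, a = -1.3 m/s².
v = v₀ + at → t = (0 − 4.00) / -1.3 = 3.08 s
v² = v₀² + 2aΔx → Δx = (0² − 4.00²)/(2·-1.3) = 6.15 m
Total time = 1.90 + 9.50 + 3.08 = 14.5 s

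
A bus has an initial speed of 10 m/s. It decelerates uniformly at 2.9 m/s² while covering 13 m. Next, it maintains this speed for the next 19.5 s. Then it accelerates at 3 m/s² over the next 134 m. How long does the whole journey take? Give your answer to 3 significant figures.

Phase 1 (decelerating): v₀ = 10.0 m/s, a = -2.9 m/s².
v² = v₀² + 2aΔx = 10.0² + 2·-2.9·13 = 24.6 → v = 4.96 m/s
t = (v − v₀)/a = (4.96 − 10.0)/-2.9 = 1.74 s

Phase 2 (constant speed): v₀ = 4.96 m/s, a = 0 m/s².
v = v₀ + at = 4.96 + (0)(19.5) = 4.96 m/s
Δx = v₀t + ½at² = 4.96·19.5 + 0.5·0·19.5² = 96.7 m

Phase 3 (accelerating): v₀ = 4.96 m/s, a = 3 m/s².
v² = v₀² + 2aΔx = 4.96² + 2·3·134 = 829 → v = 28.8 m/s
t = (v − v₀)/a = (28.8 − 4.96)/3 = 7.94 s
Total time = 1.74 + 19.5 + 7.94 = 29.2 s

29.2 s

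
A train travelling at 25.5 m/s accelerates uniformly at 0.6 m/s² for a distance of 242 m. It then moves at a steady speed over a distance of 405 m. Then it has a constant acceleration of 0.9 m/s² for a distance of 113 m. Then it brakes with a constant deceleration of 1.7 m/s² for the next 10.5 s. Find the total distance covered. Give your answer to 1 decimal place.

1021.4 m

Phase 1 (accelerating): v₀ = 25.5 m/s, a = 0.6 m/s².
v² = v₀² + 2aΔx = 25.5² + 2·0.6·242 = 941 → v = 30.7 m/s
t = (v − v₀)/a = (30.7 − 25.5)/0.6 = 8.62 s

Phase 2 (constant speed): v₀ = 30.7 m/s, a = 0 m/s².
Constant speed: t = d/v = 405/30.7 = 13.2 s

Phase 3 (accelerating): v₀ = 30.7 m/s, a = 0.9 m/s².
v² = v₀² + 2aΔx = 30.7² + 2·0.9·113 = 1140 → v = 33.8 m/s
t = (v − v₀)/a = (33.8 − 30.7)/0.9 = 3.50 s

Phase 4 (decelerating): v₀ = 33.8 m/s, a = -1.7 m/s².
v = v₀ + at = 33.8 + (-1.7)(10.5) = 16.0 m/s
Δx = v₀t + ½at² = 33.8·10.5 + 0.5·-1.7·10.5² = 261 m
Total distance = 242 + 405 + 113 + 261 = 1020 m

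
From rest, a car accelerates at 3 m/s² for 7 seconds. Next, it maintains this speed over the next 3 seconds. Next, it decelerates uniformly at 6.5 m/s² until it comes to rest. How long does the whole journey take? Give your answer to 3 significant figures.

13.2 s

Phase 1 (accelerating): v₀ = 0 m/s, a = 3 m/s².
v = v₀ + at = 0 + (3)(7) = 21.0 m/s
Δx = v₀t + ½at² = 0·7 + 0.5·3·7² = 73.5 m

Phase 2 (constant speed): v₀ = 21.0 m/s, a = 0 m/s².
v = v₀ + at = 21.0 + (0)(3) = 21.0 m/s
Δx = v₀t + ½at² = 21.0·3 + 0.5·0·3² = 63.0 m

Phase 3 (decelerating): v₀ = 21.0 m/s, a = -6.5 m/s².
v = v₀ + at → t = (0 − 21.0) / -6.5 = 3.23 s
v² = v₀² + 2aΔx → Δx = (0² − 21.0²)/(2·-6.5) = 33.9 m
Total time = 7.00 + 3.00 + 3.23 = 13.2 s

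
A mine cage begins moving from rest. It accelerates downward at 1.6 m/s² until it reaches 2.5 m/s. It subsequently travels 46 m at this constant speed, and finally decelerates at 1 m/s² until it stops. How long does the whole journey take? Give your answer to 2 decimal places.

22.46 s

Phase 1 (accelerating): v₀ = 0 m/s, a = 1.6 m/s².
v = v₀ + at → t = (2.5 − 0) / 1.6 = 1.56 s
v² = v₀² + 2aΔx → Δx = (2.5² − 0²)/(2·1.6) = 1.95 m

Phase 2 (constant speed): v₀ = 2.50 m/s, a = 0 m/s².
Constant speed: t = d/v = 46/2.50 = 18.4 s

Phase 3 (decelerating): v₀ = 2.50 m/s, a = -1 m/s².
v = v₀ + at → t = (0 − 2.50) / -1 = 2.50 s
v² = v₀² + 2aΔx → Δx = (0² − 2.50²)/(2·-1) = 3.12 m
Total time = 1.56 + 18.4 + 2.50 = 22.5 s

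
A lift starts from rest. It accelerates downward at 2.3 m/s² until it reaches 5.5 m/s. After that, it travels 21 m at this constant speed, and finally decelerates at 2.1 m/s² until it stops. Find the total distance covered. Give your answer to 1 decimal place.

34.8 m

Phase 1 (accelerating): v₀ = 0 m/s, a = 2.3 m/s².
v = v₀ + at → t = (5.5 − 0) / 2.3 = 2.39 s
v² = v₀² + 2aΔx → Δx = (5.5² − 0²)/(2·2.3) = 6.58 m

Phase 2 (constant speed): v₀ = 5.50 m/s, a = 0 m/s².
Constant speed: t = d/v = 21/5.50 = 3.82 s

Phase 3 (decelerating): v₀ = 5.50 m/s, a = -2.1 m/s².
v = v₀ + at → t = (0 − 5.50) / -2.1 = 2.62 s
v² = v₀² + 2aΔx → Δx = (0² − 5.50²)/(2·-2.1) = 7.20 m
Total distance = 6.58 + 21.0 + 7.20 = 34.8 m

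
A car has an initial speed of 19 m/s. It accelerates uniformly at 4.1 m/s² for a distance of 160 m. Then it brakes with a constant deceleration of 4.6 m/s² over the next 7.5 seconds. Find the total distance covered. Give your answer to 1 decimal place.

337.4 m

Phase 1 (accelerating): v₀ = 19.0 m/s, a = 4.1 m/s².
v² = v₀² + 2aΔx = 19.0² + 2·4.1·160 = 1670 → v = 40.9 m/s
t = (v − v₀)/a = (40.9 − 19.0)/4.1 = 5.34 s

Phase 2 (decelerating): v₀ = 40.9 m/s, a = -4.6 m/s².
v = v₀ + at = 40.9 + (-4.6)(7.5) = 6.40 m/s
Δx = v₀t + ½at² = 40.9·7.5 + 0.5·-4.6·7.5² = 177 m
Total distance = 160 + 177 = 337 m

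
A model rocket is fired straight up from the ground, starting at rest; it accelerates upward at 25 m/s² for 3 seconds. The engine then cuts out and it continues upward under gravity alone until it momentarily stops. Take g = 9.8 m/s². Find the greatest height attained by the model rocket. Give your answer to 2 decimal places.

Phase 1 (powered ascent): v₀ = 0 m/s, a = 25 m/s².
v = v₀ + at = 0 + (25)(3) = 75.0 m/s
Δx = v₀t + ½at² = 0·3 + 0.5·25·3² = 112 m

Phase 2 (coasting upward): v₀ = 75.0 m/s, a = -9.8 m/s².
v = v₀ + at → t = (0 − 75.0) / -9.8 = 7.65 s
v² = v₀² + 2aΔx → Δx = (0² − 75.0²)/(2·-9.8) = 287 m
Maximum height = 112 + 287 = 399 m

399.49 m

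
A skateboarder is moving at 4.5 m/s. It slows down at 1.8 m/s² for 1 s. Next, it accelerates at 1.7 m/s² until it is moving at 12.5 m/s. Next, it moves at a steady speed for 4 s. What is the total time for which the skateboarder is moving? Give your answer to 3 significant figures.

10.8 s

Phase 1 (decelerating): v₀ = 4.50 m/s, a = -1.8 m/s².
v = v₀ + at = 4.50 + (-1.8)(1) = 2.70 m/s
Δx = v₀t + ½at² = 4.50·1 + 0.5·-1.8·1² = 3.60 m

Phase 2 (accelerating): v₀ = 2.70 m/s, a = 1.7 m/s².
v = v₀ + at → t = (12.5 − 2.70) / 1.7 = 5.76 s
v² = v₀² + 2aΔx → Δx = (12.5² − 2.70²)/(2·1.7) = 43.8 m

Phase 3 (constant speed): v₀ = 12.5 m/s, a = 0 m/s².
v = v₀ + at = 12.5 + (0)(4) = 12.5 m/s
Δx = v₀t + ½at² = 12.5·4 + 0.5·0·4² = 50.0 m
Total time = 1.00 + 5.76 + 4.00 = 10.8 s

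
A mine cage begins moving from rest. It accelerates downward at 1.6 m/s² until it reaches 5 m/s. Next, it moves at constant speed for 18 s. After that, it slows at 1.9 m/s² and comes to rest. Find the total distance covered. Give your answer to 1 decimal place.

104.4 m

Phase 1 (accelerating): v₀ = 0 m/s, a = 1.6 m/s².
v = v₀ + at → t = (5 − 0) / 1.6 = 3.12 s
v² = v₀² + 2aΔx → Δx = (5² − 0²)/(2·1.6) = 7.81 m

Phase 2 (constant speed): v₀ = 5.00 m/s, a = 0 m/s².
v = v₀ + at = 5.00 + (0)(18) = 5.00 m/s
Δx = v₀t + ½at² = 5.00·18 + 0.5·0·18² = 90.0 m

Phase 3 (decelerating): v₀ = 5.00 m/s, a = -1.9 m/s².
v = v₀ + at → t = (0 − 5.00) / -1.9 = 2.63 s
v² = v₀² + 2aΔx → Δx = (0² − 5.00²)/(2·-1.9) = 6.58 m
Total distance = 7.81 + 90.0 + 6.58 = 104 m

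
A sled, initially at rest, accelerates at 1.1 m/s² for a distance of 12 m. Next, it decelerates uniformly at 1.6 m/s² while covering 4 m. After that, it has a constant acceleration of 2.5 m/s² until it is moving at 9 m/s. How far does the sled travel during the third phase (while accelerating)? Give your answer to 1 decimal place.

13.5 m

Phase 1 (accelerating): v₀ = 0 m/s, a = 1.1 m/s².
v² = v₀² + 2aΔx = 0² + 2·1.1·12 = 26.4 → v = 5.14 m/s
t = (v − v₀)/a = (5.14 − 0)/1.1 = 4.67 s

Phase 2 (decelerating): v₀ = 5.14 m/s, a = -1.6 m/s².
v² = v₀² + 2aΔx = 5.14² + 2·-1.6·4 = 13.6 → v = 3.69 m/s
t = (v − v₀)/a = (3.69 − 5.14)/-1.6 = 0.906 s

Phase 3 (accelerating): v₀ = 3.69 m/s, a = 2.5 m/s².
v = v₀ + at → t = (9 − 3.69) / 2.5 = 2.12 s
v² = v₀² + 2aΔx → Δx = (9² − 3.69²)/(2·2.5) = 13.5 m
Distance in phase 3 = 13.5 m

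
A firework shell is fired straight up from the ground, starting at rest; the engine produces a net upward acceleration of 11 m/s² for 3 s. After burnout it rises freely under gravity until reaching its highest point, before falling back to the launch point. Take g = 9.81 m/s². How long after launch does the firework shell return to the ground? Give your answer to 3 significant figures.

11.0 s

Phase 1 (powered ascent): v₀ = 0 m/s, a = 11 m/s².
v = v₀ + at = 0 + (11)(3) = 33.0 m/s
Δx = v₀t + ½at² = 0·3 + 0.5·11·3² = 49.5 m

Phase 2 (coasting upward): v₀ = 33.0 m/s, a = -9.81 m/s².
v = v₀ + at → t = (0 − 33.0) / -9.81 = 3.36 s
v² = v₀² + 2aΔx → Δx = (0² − 33.0²)/(2·-9.81) = 55.5 m

Phase 3 (free fall): v₀ = 0 m/s, a = -9.81 m/s².
Falls 105 m from rest: t = √(2·105/9.81) = 4.63 s; v = g·t = 45.4 m/s.
Total time = 3.00 + 3.36 + 4.63 = 11.0 s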